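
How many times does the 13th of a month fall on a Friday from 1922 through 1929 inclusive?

Friday-the-13ths by year:
1922: Jan, Oct
1923: Apr, Jul
1924: Jun
1925: Feb, Mar, Nov
1926: Aug
1927: May
1928: Jan, Apr, Jul
1929: Sep, Dec

15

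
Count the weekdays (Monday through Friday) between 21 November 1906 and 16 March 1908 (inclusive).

344

21 November 1906 is a Wednesday.
The range spans 482 days (inclusive of both endpoints).
482 = 7 × 68 + 6, so there are 68 full weeks plus 6 extra days.
Each full week contributes 5 weekdays (Mon–Fri): 68 × 5 = 340.
The 6 extra days are Wed, Thu, Fri, Sat, Sun, Mon — 4 of them qualify.
Total: 340 + 4 = 344.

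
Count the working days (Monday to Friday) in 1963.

January 1, 1963 is a Tuesday.
The range spans 365 days (inclusive of both endpoints).
365 = 7 × 52 + 1, so there are 52 full weeks plus 1 extra day.
Each full week contributes 5 weekdays (Mon–Fri): 52 × 5 = 260.
The 1 extra day is Tuesday — 1 of them qualifies.
Total: 260 + 1 = 261.

261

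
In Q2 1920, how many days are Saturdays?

13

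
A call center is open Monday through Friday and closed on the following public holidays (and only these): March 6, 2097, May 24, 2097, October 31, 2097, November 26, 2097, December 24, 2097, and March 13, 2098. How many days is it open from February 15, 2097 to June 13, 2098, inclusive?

340

February 15, 2097 is a Friday.
The range spans 484 days (inclusive of both endpoints).
484 = 7 × 69 + 1, so there are 69 full weeks plus 1 extra day.
Each full week contributes 5 weekdays (Mon–Fri): 69 × 5 = 345.
The 1 extra day is Fri — 1 of them qualifies.
Total: 345 + 1 = 346.
Holidays: March 6, 2097 (Wed); May 24, 2097 (Fri); October 31, 2097 (Thu); November 26, 2097 (Tue); December 24, 2097 (Tue); March 13, 2098 (Thu).
All 6 holidays fall on weekdays, so subtract 6.
Business days: 346 − 6 = 340.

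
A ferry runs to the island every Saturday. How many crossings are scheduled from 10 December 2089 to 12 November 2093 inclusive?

205

10 December 2089 is a Saturday.
That's 1434 days from start to end, counting both.
1434 = 7 × 204 + 6, so there are 204 full weeks plus 6 extra days.
Each full week contributes one Saturday: 204 so far.
The 6 extra days are Sat, Sun, Mon, Tue, Wed, Thu — 1 of them qualifies.
Total: 204 + 1 = 205.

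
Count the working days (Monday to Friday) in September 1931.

22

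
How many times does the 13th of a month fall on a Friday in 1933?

2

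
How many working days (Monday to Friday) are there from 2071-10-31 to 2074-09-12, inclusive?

2071-10-31 is a Saturday.
That's 1048 days from start to end, counting both.
1048 = 7 × 149 + 5, so there are 149 full weeks plus 5 extra days.
Each full week contributes 5 weekdays (Mon–Fri): 149 × 5 = 745.
The 5 extra days are Sat, Sun, Mon, Tue, Wed — 3 of them qualify.
Total: 745 + 3 = 748.

748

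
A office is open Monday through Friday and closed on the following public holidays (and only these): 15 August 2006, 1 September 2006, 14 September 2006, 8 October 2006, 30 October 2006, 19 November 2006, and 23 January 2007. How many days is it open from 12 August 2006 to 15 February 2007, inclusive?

12 August 2006 is a Saturday.
From 12 August 2006 to 15 February 2007 is 188 days inclusive.
188 = 7 × 26 + 6, so there are 26 full weeks plus 6 extra days.
Each full week contributes 5 weekdays (Mon–Fri): 26 × 5 = 130.
The 6 extra days are Sat, Sun, Mon, Tue, Wed, Thu — 4 of them qualify.
Total: 130 + 4 = 134.
Holidays: 15 August 2006 (Tue); 1 September 2006 (Fri); 14 September 2006 (Thu); 8 October 2006 (Sun); 30 October 2006 (Mon); 19 November 2006 (Sun); 23 January 2007 (Tue).
5 of the 7 holidays fall on weekdays; the rest are weekends and were already excluded.
Business days: 134 − 5 = 129.

129 working days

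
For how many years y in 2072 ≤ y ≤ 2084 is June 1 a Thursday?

3

Day of week of June 1 in each year:
2072: Wed, 2073: Thu ✓, 2074: Fri, 2075: Sat, 2076: Mon, 2077: Tue, 2078: Wed, 2079: Thu ✓, 2080: Sat, 2081: Sun, 2082: Mon, 2083: Tue, 2084: Thu ✓
Thursdays: 2073, 2079, 2084.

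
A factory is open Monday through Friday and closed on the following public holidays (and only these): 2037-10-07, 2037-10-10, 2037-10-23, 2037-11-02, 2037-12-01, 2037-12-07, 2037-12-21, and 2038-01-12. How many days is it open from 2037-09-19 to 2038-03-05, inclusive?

2037-09-19 is a Saturday.
That's 168 days from start to end, counting both.
168 = 7 × 24, so the span is exactly 24 full weeks.
Each full week contributes 5 weekdays (Mon–Fri): 24 × 5 = 120.
Total: 120.
Holidays: 2037-10-07 (Wed); 2037-10-10 (Sat); 2037-10-23 (Fri); 2037-11-02 (Mon); 2037-12-01 (Tue); 2037-12-07 (Mon); 2037-12-21 (Mon); 2038-01-12 (Tue).
7 of the 8 holidays fall on weekdays; the rest are weekends and were already excluded.
Business days: 120 − 7 = 113.

113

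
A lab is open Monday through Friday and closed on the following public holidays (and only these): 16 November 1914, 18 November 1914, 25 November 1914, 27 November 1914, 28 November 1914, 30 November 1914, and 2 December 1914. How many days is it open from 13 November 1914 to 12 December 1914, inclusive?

15 working days

13 November 1914 is a Friday.
From 13 November 1914 to 12 December 1914 is 30 days inclusive.
30 = 7 × 4 + 2, so there are 4 full weeks plus 2 extra days.
Each full week contributes 5 weekdays (Mon–Fri): 4 × 5 = 20.
The 2 extra days are Friday, Saturday — 1 of them qualifies.
Total: 20 + 1 = 21.
Holidays: 16 November 1914 (Mon); 18 November 1914 (Wed); 25 November 1914 (Wed); 27 November 1914 (Fri); 28 November 1914 (Sat); 30 November 1914 (Mon); 2 December 1914 (Wed).
6 of the 7 holidays fall on weekdays; the rest are weekends and were already excluded.
Business days: 21 − 6 = 15.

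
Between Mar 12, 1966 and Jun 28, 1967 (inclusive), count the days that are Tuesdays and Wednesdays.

136

Mar 12, 1966 is a Saturday.
From Mar 12, 1966 to Jun 28, 1967 is 474 days inclusive.
474 = 7 × 67 + 5, so there are 67 full weeks plus 5 extra days.
Each full week contributes 2 days from the set (Tue, Wed): 67 × 2 = 134.
The 5 extra days are Saturday, Sunday, Monday, Tuesday, Wednesday — 2 of them qualify.
Total: 134 + 2 = 136.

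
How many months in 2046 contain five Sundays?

A month has five Sundays exactly when Sunday falls within its first (length − 28) days.
Jan: 31 days, starts Mon → 5 of Mon, Tue, Wed
Feb: 28 days, starts Thu → 5 of (none)
Mar: 31 days, starts Thu → 5 of Thu, Fri, Sat
Apr: 30 days, starts Sun → 5 of Sun, Mon ✓
May: 31 days, starts Tue → 5 of Tue, Wed, Thu
Jun: 30 days, starts Fri → 5 of Fri, Sat
Jul: 31 days, starts Sun → 5 of Sun, Mon, Tue ✓
Aug: 31 days, starts Wed → 5 of Wed, Thu, Fri
Sep: 30 days, starts Sat → 5 of Sat, Sun ✓
Oct: 31 days, starts Mon → 5 of Mon, Tue, Wed
Nov: 30 days, starts Thu → 5 of Thu, Fri
Dec: 31 days, starts Sat → 5 of Sat, Sun, Mon ✓
Months with five Sundays: Apr, Jul, Sep, Dec.

4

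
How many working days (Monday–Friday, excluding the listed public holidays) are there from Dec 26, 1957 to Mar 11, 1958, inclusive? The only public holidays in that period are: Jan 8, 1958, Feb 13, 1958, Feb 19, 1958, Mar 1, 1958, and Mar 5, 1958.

50

Dec 26, 1957 is a Thursday.
That's 76 days from start to end, counting both.
76 = 7 × 10 + 6, so there are 10 full weeks plus 6 extra days.
Each full week contributes 5 weekdays (Mon–Fri): 10 × 5 = 50.
The 6 extra days are Thursday, Friday, Saturday, Sunday, Monday, Tuesday — 4 of them qualify.
Total: 50 + 4 = 54.
Holidays: Jan 8, 1958 (Wed); Feb 13, 1958 (Thu); Feb 19, 1958 (Wed); Mar 1, 1958 (Sat); Mar 5, 1958 (Wed).
4 of the 5 holidays fall on weekdays; the rest are weekends and were already excluded.
Business days: 54 − 4 = 50.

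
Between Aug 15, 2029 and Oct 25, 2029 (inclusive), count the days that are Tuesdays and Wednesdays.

21

Aug 15, 2029 is a Wednesday.
The range spans 72 days (inclusive of both endpoints).
72 = 7 × 10 + 2, so there are 10 full weeks plus 2 extra days.
Each full week contributes 2 days from the set (Tue, Wed): 10 × 2 = 20.
The 2 extra days are Wednesday, Thursday — 1 of them qualifies.
Total: 20 + 1 = 21.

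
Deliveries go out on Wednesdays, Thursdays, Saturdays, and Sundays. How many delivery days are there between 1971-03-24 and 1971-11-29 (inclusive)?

144

1971-03-24 is a Wednesday.
That's 251 days from start to end, counting both.
251 = 7 × 35 + 6, so there are 35 full weeks plus 6 extra days.
Each full week contributes 4 days from the set (Wed, Thu, Sat, Sun): 35 × 4 = 140.
The 6 extra days are Wednesday, Thursday, Friday, Saturday, Sunday, Monday — 4 of them qualify.
Total: 140 + 4 = 144.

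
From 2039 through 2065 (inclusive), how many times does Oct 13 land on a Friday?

4

Day of week of October 13 in each year:
2039: Thu, 2040: Sat, 2041: Sun, 2042: Mon, 2043: Tue, 2044: Thu, 2045: Fri ✓, 2046: Sat, 2047: Sun, 2048: Tue, 2049: Wed, 2050: Thu, 2051: Fri ✓, 2052: Sun, 2053: Mon, 2054: Tue, 2055: Wed, 2056: Fri ✓, 2057: Sat, 2058: Sun, 2059: Mon, 2060: Wed, 2061: Thu, 2062: Fri ✓, 2063: Sat, 2064: Mon, 2065: Tue
Fridays: 2045, 2051, 2056, 2062.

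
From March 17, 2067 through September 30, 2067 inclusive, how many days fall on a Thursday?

March 17, 2067 is a Thursday.
The range spans 198 days (inclusive of both endpoints).
198 = 7 × 28 + 2, so there are 28 full weeks plus 2 extra days.
Each full week contributes one Thursday: 28 so far.
The 2 extra days are Thursday, Friday — 1 of them qualifies.
Total: 28 + 1 = 29.

29 Thursdays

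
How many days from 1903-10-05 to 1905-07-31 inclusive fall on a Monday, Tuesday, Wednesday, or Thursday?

1903-10-05 is a Monday.
The range spans 666 days (inclusive of both endpoints).
666 = 7 × 95 + 1, so there are 95 full weeks plus 1 extra day.
Each full week contributes 4 days from the set (Mon, Tue, Wed, Thu): 95 × 4 = 380.
The 1 extra day is Monday — 1 of them qualifies.
Total: 380 + 1 = 381.

381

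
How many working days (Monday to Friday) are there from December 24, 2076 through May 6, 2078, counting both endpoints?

357

December 24, 2076 is a Thursday.
That's 499 days from start to end, counting both.
499 = 7 × 71 + 2, so there are 71 full weeks plus 2 extra days.
Each full week contributes 5 weekdays (Mon–Fri): 71 × 5 = 355.
The 2 extra days are Thursday, Friday — 2 of them qualify.
Total: 355 + 2 = 357.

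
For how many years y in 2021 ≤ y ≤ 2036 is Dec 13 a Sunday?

Day of week of December 13 in each year:
2021: Mon, 2022: Tue, 2023: Wed, 2024: Fri, 2025: Sat, 2026: Sun ✓, 2027: Mon, 2028: Wed, 2029: Thu, 2030: Fri, 2031: Sat, 2032: Mon, 2033: Tue, 2034: Wed, 2035: Thu, 2036: Sat
Sundays: 2026.

1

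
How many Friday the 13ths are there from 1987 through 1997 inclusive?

Friday-the-13ths by year:
1987: Feb, Mar, Nov
1988: May
1989: Jan, Oct
1990: Apr, Jul
1991: Sep, Dec
1992: Mar, Nov
1993: Aug
1994: May
1995: Jan, Oct
1996: Sep, Dec
1997: Jun

19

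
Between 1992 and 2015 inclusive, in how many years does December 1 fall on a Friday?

3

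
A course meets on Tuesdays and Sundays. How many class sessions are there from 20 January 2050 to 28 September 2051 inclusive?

20 January 2050 is a Thursday.
From 20 January 2050 to 28 September 2051 is 617 days inclusive.
617 = 7 × 88 + 1, so there are 88 full weeks plus 1 extra day.
Each full week contributes 2 days from the set (Tue, Sun): 88 × 2 = 176.
The 1 extra day is Thu — none qualify.
Total: 176 + 0 = 176.

176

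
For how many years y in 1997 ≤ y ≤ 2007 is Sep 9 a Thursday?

2

Day of week of September 9 in each year:
1997: Tue, 1998: Wed, 1999: Thu ✓, 2000: Sat, 2001: Sun, 2002: Mon, 2003: Tue, 2004: Thu ✓, 2005: Fri, 2006: Sat, 2007: Sun
Thursdays: 1999, 2004.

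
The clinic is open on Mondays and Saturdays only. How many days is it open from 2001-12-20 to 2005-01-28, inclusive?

324

2001-12-20 is a Thursday.
That's 1136 days from start to end, counting both.
1136 = 7 × 162 + 2, so there are 162 full weeks plus 2 extra days.
Each full week contributes 2 days from the set (Mon, Sat): 162 × 2 = 324.
The 2 extra days are Thursday, Friday — none qualify.
Total: 324 + 0 = 324.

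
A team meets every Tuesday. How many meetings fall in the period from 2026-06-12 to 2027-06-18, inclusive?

53

2026-06-12 is a Friday.
The range spans 372 days (inclusive of both endpoints).
372 = 7 × 53 + 1, so there are 53 full weeks plus 1 extra day.
Each full week contributes one Tuesday: 53 so far.
The 1 extra day is Fri — none qualify.
Total: 53 + 0 = 53.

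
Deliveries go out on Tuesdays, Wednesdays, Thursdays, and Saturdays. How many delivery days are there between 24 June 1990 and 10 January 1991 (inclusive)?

24 June 1990 is a Sunday.
That's 201 days from start to end, counting both.
201 = 7 × 28 + 5, so there are 28 full weeks plus 5 extra days.
Each full week contributes 4 days from the set (Tue, Wed, Thu, Sat): 28 × 4 = 112.
The 5 extra days are Sun, Mon, Tue, Wed, Thu — 3 of them qualify.
Total: 112 + 3 = 115.

115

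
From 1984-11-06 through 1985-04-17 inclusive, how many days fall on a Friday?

23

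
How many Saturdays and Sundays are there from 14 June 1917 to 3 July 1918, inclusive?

14 June 1917 is a Thursday.
That's 385 days from start to end, counting both.
385 = 7 × 55, so the span is exactly 55 full weeks.
Each full week contributes 2 weekend days (Sat, Sun): 55 × 2 = 110.

110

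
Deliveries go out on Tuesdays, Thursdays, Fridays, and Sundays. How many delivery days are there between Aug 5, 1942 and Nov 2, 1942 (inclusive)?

Aug 5, 1942 is a Wednesday.
That's 90 days from start to end, counting both.
90 = 7 × 12 + 6, so there are 12 full weeks plus 6 extra days.
Each full week contributes 4 days from the set (Tue, Thu, Fri, Sun): 12 × 4 = 48.
The 6 extra days are Wed, Thu, Fri, Sat, Sun, Mon — 3 of them qualify.
Total: 48 + 3 = 51.

51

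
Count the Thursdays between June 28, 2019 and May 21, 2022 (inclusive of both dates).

June 28, 2019 is a Friday.
From June 28, 2019 to May 21, 2022 is 1059 days inclusive.
1059 = 7 × 151 + 2, so there are 151 full weeks plus 2 extra days.
Each full week contributes one Thursday: 151 so far.
The 2 extra days are Fri, Sat — none qualify.
Total: 151 + 0 = 151.

151 Thursdays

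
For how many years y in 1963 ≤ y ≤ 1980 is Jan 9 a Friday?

Day of week of January 9 in each year:
1963: Wed, 1964: Thu, 1965: Sat, 1966: Sun, 1967: Mon, 1968: Tue, 1969: Thu, 1970: Fri ✓, 1971: Sat, 1972: Sun, 1973: Tue, 1974: Wed, 1975: Thu, 1976: Fri ✓, 1977: Sun, 1978: Mon, 1979: Tue, 1980: Wed
Fridays: 1970, 1976.

2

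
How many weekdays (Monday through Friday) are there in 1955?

260

Jan 1, 1955 is a Saturday.
From Jan 1, 1955 to Dec 31, 1955 is 365 days inclusive.
365 = 7 × 52 + 1, so there are 52 full weeks plus 1 extra day.
Each full week contributes 5 weekdays (Mon–Fri): 52 × 5 = 260.
The 1 extra day is Saturday — none qualify.
Total: 260 + 0 = 260.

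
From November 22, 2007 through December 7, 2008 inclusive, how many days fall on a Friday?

55

November 22, 2007 is a Thursday.
The range spans 382 days (inclusive of both endpoints).
382 = 7 × 54 + 4, so there are 54 full weeks plus 4 extra days.
Each full week contributes one Friday: 54 so far.
The 4 extra days are Thu, Fri, Sat, Sun — 1 of them qualifies.
Total: 54 + 1 = 55.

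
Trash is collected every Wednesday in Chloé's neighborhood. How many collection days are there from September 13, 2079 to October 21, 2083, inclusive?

215 Wednesdays

September 13, 2079 is a Wednesday.
The range spans 1500 days (inclusive of both endpoints).
1500 = 7 × 214 + 2, so there are 214 full weeks plus 2 extra days.
Each full week contributes one Wednesday: 214 so far.
The 2 extra days are Wed, Thu — 1 of them qualifies.
Total: 214 + 1 = 215.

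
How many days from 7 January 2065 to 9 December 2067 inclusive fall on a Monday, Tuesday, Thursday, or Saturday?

7 January 2065 is a Wednesday.
That's 1067 days from start to end, counting both.
1067 = 7 × 152 + 3, so there are 152 full weeks plus 3 extra days.
Each full week contributes 4 days from the set (Mon, Tue, Thu, Sat): 152 × 4 = 608.
The 3 extra days are Wed, Thu, Fri — 1 of them qualifies.
Total: 608 + 1 = 609.

609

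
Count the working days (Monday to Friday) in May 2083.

21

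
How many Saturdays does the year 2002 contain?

Jan 1, 2002 is a Tuesday.
From Jan 1, 2002 to Dec 31, 2002 is 365 days inclusive.
365 = 7 × 52 + 1, so there are 52 full weeks plus 1 extra day.
Each full week contributes one Saturday: 52 so far.
The 1 extra day is Tue — none qualify.
Total: 52 + 0 = 52.

52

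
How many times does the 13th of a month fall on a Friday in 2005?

The 13th falls on a Friday when the month's 13th has weekday Fri.
Jan 13 is Thu; Feb 13 is Sun; Mar 13 is Sun; Apr 13 is Wed; May 13 is Fri ✓; Jun 13 is Mon; Jul 13 is Wed; Aug 13 is Sat; Sep 13 is Tue; Oct 13 is Thu; Nov 13 is Sun; Dec 13 is Tue.
Friday the 13ths: May.

1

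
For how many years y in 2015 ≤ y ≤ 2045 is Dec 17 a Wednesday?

4

Day of week of December 17 in each year:
2015: Thu, 2016: Sat, 2017: Sun, 2018: Mon, 2019: Tue, 2020: Thu, 2021: Fri, 2022: Sat, 2023: Sun, 2024: Tue, 2025: Wed ✓, 2026: Thu, 2027: Fri, 2028: Sun, 2029: Mon, 2030: Tue, 2031: Wed ✓, 2032: Fri, 2033: Sat, 2034: Sun, 2035: Mon, 2036: Wed ✓, 2037: Thu, 2038: Fri, 2039: Sat, 2040: Mon, 2041: Tue, 2042: Wed ✓, 2043: Thu, 2044: Sat, 2045: Sun
Wednesdays: 2025, 2031, 2036, 2042.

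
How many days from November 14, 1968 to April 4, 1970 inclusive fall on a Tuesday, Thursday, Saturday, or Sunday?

290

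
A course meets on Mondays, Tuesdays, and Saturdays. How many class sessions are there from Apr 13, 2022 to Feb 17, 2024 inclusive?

289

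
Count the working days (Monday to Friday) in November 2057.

November 1, 2057 is a Thursday.
That's 30 days from start to end, counting both.
30 = 7 × 4 + 2, so there are 4 full weeks plus 2 extra days.
Each full week contributes 5 weekdays (Mon–Fri): 4 × 5 = 20.
The 2 extra days are Thursday, Friday — 2 of them qualify.
Total: 20 + 2 = 22.

22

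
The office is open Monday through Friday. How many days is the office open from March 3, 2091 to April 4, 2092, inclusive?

285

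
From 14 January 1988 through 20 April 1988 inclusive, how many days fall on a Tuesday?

14 January 1988 is a Thursday.
From 14 January 1988 to 20 April 1988 is 98 days inclusive.
98 = 7 × 14, so the span is exactly 14 full weeks.
Each full week contributes one Tuesday: 14 so far.

14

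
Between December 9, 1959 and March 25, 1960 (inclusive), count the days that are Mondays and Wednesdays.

December 9, 1959 is a Wednesday.
That's 108 days from start to end, counting both.
108 = 7 × 15 + 3, so there are 15 full weeks plus 3 extra days.
Each full week contributes 2 days from the set (Mon, Wed): 15 × 2 = 30.
The 3 extra days are Wed, Thu, Fri — 1 of them qualifies.
Total: 30 + 1 = 31.

31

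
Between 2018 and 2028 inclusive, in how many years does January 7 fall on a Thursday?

2

Day of week of January 7 in each year:
2018: Sun, 2019: Mon, 2020: Tue, 2021: Thu ✓, 2022: Fri, 2023: Sat, 2024: Sun, 2025: Tue, 2026: Wed, 2027: Thu ✓, 2028: Fri
Thursdays: 2021, 2027.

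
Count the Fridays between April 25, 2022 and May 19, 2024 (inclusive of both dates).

108 Fridays

April 25, 2022 is a Monday.
From April 25, 2022 to May 19, 2024 is 756 days inclusive.
756 = 7 × 108, so the span is exactly 108 full weeks.
Each full week contributes one Friday: 108 so far.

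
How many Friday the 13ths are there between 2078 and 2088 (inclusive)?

Friday-the-13ths by year:
2078: May
2079: Jan, Oct
2080: Sep, Dec
2081: Jun
2082: Feb, Mar, Nov
2083: Aug
2084: Oct
2085: Apr, Jul
2086: Sep, Dec
2087: Jun
2088: Feb, Aug

18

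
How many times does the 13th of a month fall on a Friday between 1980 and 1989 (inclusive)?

Friday-the-13ths by year:
1980: Jun
1981: Feb, Mar, Nov
1982: Aug
1983: May
1984: Jan, Apr, Jul
1985: Sep, Dec
1986: Jun
1987: Feb, Mar, Nov
1988: May
1989: Jan, Oct

18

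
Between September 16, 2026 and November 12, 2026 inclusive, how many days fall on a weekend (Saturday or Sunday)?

16

September 16, 2026 is a Wednesday.
That's 58 days from start to end, counting both.
58 = 7 × 8 + 2, so there are 8 full weeks plus 2 extra days.
Each full week contributes 2 weekend days (Sat, Sun): 8 × 2 = 16.
The 2 extra days are Wednesday, Thursday — none qualify.
Total: 16 + 0 = 16.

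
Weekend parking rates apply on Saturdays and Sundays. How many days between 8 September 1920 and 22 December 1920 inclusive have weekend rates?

8 September 1920 is a Wednesday.
From 8 September 1920 to 22 December 1920 is 106 days inclusive.
106 = 7 × 15 + 1, so there are 15 full weeks plus 1 extra day.
Each full week contributes 2 weekend days (Sat, Sun): 15 × 2 = 30.
The 1 extra day is Wednesday — none qualify.
Total: 30 + 0 = 30.

30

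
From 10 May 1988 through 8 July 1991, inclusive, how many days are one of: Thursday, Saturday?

330

10 May 1988 is a Tuesday.
The range spans 1155 days (inclusive of both endpoints).
1155 = 7 × 165, so the span is exactly 165 full weeks.
Each full week contributes 2 days from the set (Thu, Sat): 165 × 2 = 330.
Total: 330.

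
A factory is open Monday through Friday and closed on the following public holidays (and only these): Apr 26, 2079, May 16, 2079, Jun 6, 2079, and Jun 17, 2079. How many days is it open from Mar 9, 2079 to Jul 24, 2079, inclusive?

Mar 9, 2079 is a Thursday.
From Mar 9, 2079 to Jul 24, 2079 is 138 days inclusive.
138 = 7 × 19 + 5, so there are 19 full weeks plus 5 extra days.
Each full week contributes 5 weekdays (Mon–Fri): 19 × 5 = 95.
The 5 extra days are Thursday, Friday, Saturday, Sunday, Monday — 3 of them qualify.
Total: 95 + 3 = 98.
Holidays: Apr 26, 2079 (Wed); May 16, 2079 (Tue); Jun 6, 2079 (Tue); Jun 17, 2079 (Sat).
3 of the 4 holidays fall on weekdays; the rest are weekends and were already excluded.
Business days: 98 − 3 = 95.

95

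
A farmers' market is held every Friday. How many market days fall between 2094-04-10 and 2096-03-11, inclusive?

2094-04-10 is a Saturday.
From 2094-04-10 to 2096-03-11 is 702 days inclusive.
702 = 7 × 100 + 2, so there are 100 full weeks plus 2 extra days.
Each full week contributes one Friday: 100 so far.
The 2 extra days are Sat, Sun — none qualify.
Total: 100 + 0 = 100.

100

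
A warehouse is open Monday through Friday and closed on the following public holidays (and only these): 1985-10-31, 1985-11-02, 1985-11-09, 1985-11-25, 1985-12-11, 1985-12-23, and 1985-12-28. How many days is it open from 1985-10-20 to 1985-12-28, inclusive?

46 business days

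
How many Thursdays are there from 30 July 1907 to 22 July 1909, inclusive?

30 July 1907 is a Tuesday.
That's 724 days from start to end, counting both.
724 = 7 × 103 + 3, so there are 103 full weeks plus 3 extra days.
Each full week contributes one Thursday: 103 so far.
The 3 extra days are Tuesday, Wednesday, Thursday — 1 of them qualifies.
Total: 103 + 1 = 104.

104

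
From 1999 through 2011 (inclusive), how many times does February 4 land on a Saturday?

1

Day of week of February 4 in each year:
1999: Thu, 2000: Fri, 2001: Sun, 2002: Mon, 2003: Tue, 2004: Wed, 2005: Fri, 2006: Sat ✓, 2007: Sun, 2008: Mon, 2009: Wed, 2010: Thu, 2011: Fri
Saturdays: 2006.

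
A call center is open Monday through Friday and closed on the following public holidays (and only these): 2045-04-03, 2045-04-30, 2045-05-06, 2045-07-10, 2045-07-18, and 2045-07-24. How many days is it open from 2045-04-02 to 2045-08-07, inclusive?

2045-04-02 is a Sunday.
That's 128 days from start to end, counting both.
128 = 7 × 18 + 2, so there are 18 full weeks plus 2 extra days.
Each full week contributes 5 weekdays (Mon–Fri): 18 × 5 = 90.
The 2 extra days are Sunday, Monday — 1 of them qualifies.
Total: 90 + 1 = 91.
Holidays: 2045-04-03 (Mon); 2045-04-30 (Sun); 2045-05-06 (Sat); 2045-07-10 (Mon); 2045-07-18 (Tue); 2045-07-24 (Mon).
4 of the 6 holidays fall on weekdays; the rest are weekends and were already excluded.
Business days: 91 − 4 = 87.

87 business days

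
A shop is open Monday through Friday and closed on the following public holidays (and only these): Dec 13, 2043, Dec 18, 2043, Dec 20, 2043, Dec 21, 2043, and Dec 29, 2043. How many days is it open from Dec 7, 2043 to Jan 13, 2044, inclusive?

25 business days

Dec 7, 2043 is a Monday.
The range spans 38 days (inclusive of both endpoints).
38 = 7 × 5 + 3, so there are 5 full weeks plus 3 extra days.
Each full week contributes 5 weekdays (Mon–Fri): 5 × 5 = 25.
The 3 extra days are Mon, Tue, Wed — 3 of them qualify.
Total: 25 + 3 = 28.
Holidays: Dec 13, 2043 (Sun); Dec 18, 2043 (Fri); Dec 20, 2043 (Sun); Dec 21, 2043 (Mon); Dec 29, 2043 (Tue).
3 of the 5 holidays fall on weekdays; the rest are weekends and were already excluded.
Business days: 28 − 3 = 25.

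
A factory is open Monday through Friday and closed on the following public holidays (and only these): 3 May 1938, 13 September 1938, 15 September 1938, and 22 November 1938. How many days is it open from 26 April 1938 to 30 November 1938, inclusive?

153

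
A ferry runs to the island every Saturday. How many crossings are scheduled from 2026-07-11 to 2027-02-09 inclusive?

31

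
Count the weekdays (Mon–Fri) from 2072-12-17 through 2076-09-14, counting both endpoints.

976 weekdays

2072-12-17 is a Saturday.
That's 1368 days from start to end, counting both.
1368 = 7 × 195 + 3, so there are 195 full weeks plus 3 extra days.
Each full week contributes 5 weekdays (Mon–Fri): 195 × 5 = 975.
The 3 extra days are Saturday, Sunday, Monday — 1 of them qualifies.
Total: 975 + 1 = 976.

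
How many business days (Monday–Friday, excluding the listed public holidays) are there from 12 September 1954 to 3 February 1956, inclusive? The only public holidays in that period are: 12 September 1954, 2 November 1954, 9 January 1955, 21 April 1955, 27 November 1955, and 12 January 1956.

12 September 1954 is a Sunday.
The range spans 510 days (inclusive of both endpoints).
510 = 7 × 72 + 6, so there are 72 full weeks plus 6 extra days.
Each full week contributes 5 weekdays (Mon–Fri): 72 × 5 = 360.
The 6 extra days are Sun, Mon, Tue, Wed, Thu, Fri — 5 of them qualify.
Total: 360 + 5 = 365.
Holidays: 12 September 1954 (Sun); 2 November 1954 (Tue); 9 January 1955 (Sun); 21 April 1955 (Thu); 27 November 1955 (Sun); 12 January 1956 (Thu).
3 of the 6 holidays fall on weekdays; the rest are weekends and were already excluded.
Business days: 365 − 3 = 362.

362 business days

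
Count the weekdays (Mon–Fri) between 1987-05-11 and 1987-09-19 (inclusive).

1987-05-11 is a Monday.
That's 132 days from start to end, counting both.
132 = 7 × 18 + 6, so there are 18 full weeks plus 6 extra days.
Each full week contributes 5 weekdays (Mon–Fri): 18 × 5 = 90.
The 6 extra days are Mon, Tue, Wed, Thu, Fri, Sat — 5 of them qualify.
Total: 90 + 5 = 95.

95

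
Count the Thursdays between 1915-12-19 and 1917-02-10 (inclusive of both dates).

60

1915-12-19 is a Sunday.
From 1915-12-19 to 1917-02-10 is 420 days inclusive.
420 = 7 × 60, so the span is exactly 60 full weeks.
Each full week contributes one Thursday: 60 so far.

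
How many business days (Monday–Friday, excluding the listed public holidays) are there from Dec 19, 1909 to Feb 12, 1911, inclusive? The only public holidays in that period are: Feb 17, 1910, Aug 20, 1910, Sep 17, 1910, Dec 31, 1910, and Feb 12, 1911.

299 business days

Dec 19, 1909 is a Sunday.
The range spans 421 days (inclusive of both endpoints).
421 = 7 × 60 + 1, so there are 60 full weeks plus 1 extra day.
Each full week contributes 5 weekdays (Mon–Fri): 60 × 5 = 300.
The 1 extra day is Sunday — none qualify.
Total: 300 + 0 = 300.
Holidays: Feb 17, 1910 (Thu); Aug 20, 1910 (Sat); Sep 17, 1910 (Sat); Dec 31, 1910 (Sat); Feb 12, 1911 (Sun).
1 of the 5 holidays fall on weekdays; the rest are weekends and were already excluded.
Business days: 300 − 1 = 299.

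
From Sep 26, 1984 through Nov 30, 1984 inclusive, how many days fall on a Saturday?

9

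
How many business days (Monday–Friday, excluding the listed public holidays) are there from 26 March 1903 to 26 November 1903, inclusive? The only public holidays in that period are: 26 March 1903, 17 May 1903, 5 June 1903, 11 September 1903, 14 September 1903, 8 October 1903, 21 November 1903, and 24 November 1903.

170

26 March 1903 is a Thursday.
The range spans 246 days (inclusive of both endpoints).
246 = 7 × 35 + 1, so there are 35 full weeks plus 1 extra day.
Each full week contributes 5 weekdays (Mon–Fri): 35 × 5 = 175.
The 1 extra day is Thu — 1 of them qualifies.
Total: 175 + 1 = 176.
Holidays: 26 March 1903 (Thu); 17 May 1903 (Sun); 5 June 1903 (Fri); 11 September 1903 (Fri); 14 September 1903 (Mon); 8 October 1903 (Thu); 21 November 1903 (Sat); 24 November 1903 (Tue).
6 of the 8 holidays fall on weekdays; the rest are weekends and were already excluded.
Business days: 176 − 6 = 170.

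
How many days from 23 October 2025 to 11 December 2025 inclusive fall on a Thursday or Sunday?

23 October 2025 is a Thursday.
From 23 October 2025 to 11 December 2025 is 50 days inclusive.
50 = 7 × 7 + 1, so there are 7 full weeks plus 1 extra day.
Each full week contributes 2 days from the set (Thu, Sun): 7 × 2 = 14.
The 1 extra day is Thu — 1 of them qualifies.
Total: 14 + 1 = 15.

15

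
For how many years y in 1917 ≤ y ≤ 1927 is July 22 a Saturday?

Day of week of July 22 in each year:
1917: Sun, 1918: Mon, 1919: Tue, 1920: Thu, 1921: Fri, 1922: Sat ✓, 1923: Sun, 1924: Tue, 1925: Wed, 1926: Thu, 1927: Fri
Saturdays: 1922.

1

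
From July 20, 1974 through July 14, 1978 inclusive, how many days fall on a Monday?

208 Mondays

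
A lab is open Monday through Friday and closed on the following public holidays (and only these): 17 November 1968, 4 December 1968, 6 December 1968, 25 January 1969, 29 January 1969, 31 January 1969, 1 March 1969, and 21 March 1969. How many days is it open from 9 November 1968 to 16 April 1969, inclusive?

9 November 1968 is a Saturday.
That's 159 days from start to end, counting both.
159 = 7 × 22 + 5, so there are 22 full weeks plus 5 extra days.
Each full week contributes 5 weekdays (Mon–Fri): 22 × 5 = 110.
The 5 extra days are Sat, Sun, Mon, Tue, Wed — 3 of them qualify.
Total: 110 + 3 = 113.
Holidays: 17 November 1968 (Sun); 4 December 1968 (Wed); 6 December 1968 (Fri); 25 January 1969 (Sat); 29 January 1969 (Wed); 31 January 1969 (Fri); 1 March 1969 (Sat); 21 March 1969 (Fri).
5 of the 8 holidays fall on weekdays; the rest are weekends and were already excluded.
Business days: 113 − 5 = 108.

108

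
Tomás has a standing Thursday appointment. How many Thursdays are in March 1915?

4

1915-03-01 is a Monday.
That's 31 days from start to end, counting both.
31 = 7 × 4 + 3, so there are 4 full weeks plus 3 extra days.
Each full week contributes one Thursday: 4 so far.
The 3 extra days are Mon, Tue, Wed — none qualify.
Total: 4 + 0 = 4.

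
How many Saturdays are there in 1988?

53

1 January 1988 is a Friday.
That's 366 days from start to end, counting both.
366 = 7 × 52 + 2, so there are 52 full weeks plus 2 extra days.
Each full week contributes one Saturday: 52 so far.
The 2 extra days are Fri, Sat — 1 of them qualifies.
Total: 52 + 1 = 53.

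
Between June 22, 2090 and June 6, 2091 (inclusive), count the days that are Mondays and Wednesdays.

June 22, 2090 is a Thursday.
That's 350 days from start to end, counting both.
350 = 7 × 50, so the span is exactly 50 full weeks.
Each full week contributes 2 days from the set (Mon, Wed): 50 × 2 = 100.

100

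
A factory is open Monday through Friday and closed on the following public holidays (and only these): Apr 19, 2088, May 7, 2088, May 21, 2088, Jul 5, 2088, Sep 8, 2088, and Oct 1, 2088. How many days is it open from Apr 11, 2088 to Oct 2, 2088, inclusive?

119

Apr 11, 2088 is a Sunday.
The range spans 175 days (inclusive of both endpoints).
175 = 7 × 25, so the span is exactly 25 full weeks.
Each full week contributes 5 weekdays (Mon–Fri): 25 × 5 = 125.
Holidays: Apr 19, 2088 (Mon); May 7, 2088 (Fri); May 21, 2088 (Fri); Jul 5, 2088 (Mon); Sep 8, 2088 (Wed); Oct 1, 2088 (Fri).
All 6 holidays fall on weekdays, so subtract 6.
Business days: 125 − 6 = 119.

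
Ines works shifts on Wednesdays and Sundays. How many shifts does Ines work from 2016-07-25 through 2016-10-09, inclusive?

22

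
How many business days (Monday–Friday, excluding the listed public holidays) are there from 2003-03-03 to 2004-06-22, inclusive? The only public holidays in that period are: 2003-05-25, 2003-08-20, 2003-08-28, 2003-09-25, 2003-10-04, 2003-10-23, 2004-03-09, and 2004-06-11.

2003-03-03 is a Monday.
That's 478 days from start to end, counting both.
478 = 7 × 68 + 2, so there are 68 full weeks plus 2 extra days.
Each full week contributes 5 weekdays (Mon–Fri): 68 × 5 = 340.
The 2 extra days are Monday, Tuesday — 2 of them qualify.
Total: 340 + 2 = 342.
Holidays: 2003-05-25 (Sun); 2003-08-20 (Wed); 2003-08-28 (Thu); 2003-09-25 (Thu); 2003-10-04 (Sat); 2003-10-23 (Thu); 2004-03-09 (Tue); 2004-06-11 (Fri).
6 of the 8 holidays fall on weekdays; the rest are weekends and were already excluded.
Business days: 342 − 6 = 336.

336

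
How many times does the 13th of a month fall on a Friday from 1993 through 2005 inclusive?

20

Friday-the-13ths by year:
1993: Aug
1994: May
1995: Jan, Oct
1996: Sep, Dec
1997: Jun
1998: Feb, Mar, Nov
1999: Aug
2000: Oct
2001: Apr, Jul
2002: Sep, Dec
2003: Jun
2004: Feb, Aug
2005: May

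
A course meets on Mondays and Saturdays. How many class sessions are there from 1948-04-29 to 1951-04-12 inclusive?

1948-04-29 is a Thursday.
From 1948-04-29 to 1951-04-12 is 1079 days inclusive.
1079 = 7 × 154 + 1, so there are 154 full weeks plus 1 extra day.
Each full week contributes 2 days from the set (Mon, Sat): 154 × 2 = 308.
The 1 extra day is Thursday — none qualify.
Total: 308 + 0 = 308.

308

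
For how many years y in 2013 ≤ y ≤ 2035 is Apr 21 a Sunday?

4

Day of week of April 21 in each year:
2013: Sun ✓, 2014: Mon, 2015: Tue, 2016: Thu, 2017: Fri, 2018: Sat, 2019: Sun ✓, 2020: Tue, 2021: Wed, 2022: Thu, 2023: Fri, 2024: Sun ✓, 2025: Mon, 2026: Tue, 2027: Wed, 2028: Fri, 2029: Sat, 2030: Sun ✓, 2031: Mon, 2032: Wed, 2033: Thu, 2034: Fri, 2035: Sat
Sundays: 2013, 2019, 2024, 2030.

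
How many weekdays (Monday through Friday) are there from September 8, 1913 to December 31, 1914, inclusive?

344

September 8, 1913 is a Monday.
That's 480 days from start to end, counting both.
480 = 7 × 68 + 4, so there are 68 full weeks plus 4 extra days.
Each full week contributes 5 weekdays (Mon–Fri): 68 × 5 = 340.
The 4 extra days are Mon, Tue, Wed, Thu — 4 of them qualify.
Total: 340 + 4 = 344.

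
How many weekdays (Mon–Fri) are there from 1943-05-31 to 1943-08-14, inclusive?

55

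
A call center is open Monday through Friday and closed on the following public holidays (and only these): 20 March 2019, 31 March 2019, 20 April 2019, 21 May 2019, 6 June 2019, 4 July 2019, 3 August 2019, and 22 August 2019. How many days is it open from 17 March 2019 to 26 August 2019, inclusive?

111 working days

17 March 2019 is a Sunday.
The range spans 163 days (inclusive of both endpoints).
163 = 7 × 23 + 2, so there are 23 full weeks plus 2 extra days.
Each full week contributes 5 weekdays (Mon–Fri): 23 × 5 = 115.
The 2 extra days are Sun, Mon — 1 of them qualifies.
Total: 115 + 1 = 116.
Holidays: 20 March 2019 (Wed); 31 March 2019 (Sun); 20 April 2019 (Sat); 21 May 2019 (Tue); 6 June 2019 (Thu); 4 July 2019 (Thu); 3 August 2019 (Sat); 22 August 2019 (Thu).
5 of the 8 holidays fall on weekdays; the rest are weekends and were already excluded.
Business days: 116 − 5 = 111.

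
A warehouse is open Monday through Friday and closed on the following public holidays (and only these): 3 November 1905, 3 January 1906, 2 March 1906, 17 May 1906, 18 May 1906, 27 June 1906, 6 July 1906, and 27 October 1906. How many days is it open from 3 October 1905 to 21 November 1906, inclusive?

290 working days

3 October 1905 is a Tuesday.
From 3 October 1905 to 21 November 1906 is 415 days inclusive.
415 = 7 × 59 + 2, so there are 59 full weeks plus 2 extra days.
Each full week contributes 5 weekdays (Mon–Fri): 59 × 5 = 295.
The 2 extra days are Tue, Wed — 2 of them qualify.
Total: 295 + 2 = 297.
Holidays: 3 November 1905 (Fri); 3 January 1906 (Wed); 2 March 1906 (Fri); 17 May 1906 (Thu); 18 May 1906 (Fri); 27 June 1906 (Wed); 6 July 1906 (Fri); 27 October 1906 (Sat).
7 of the 8 holidays fall on weekdays; the rest are weekends and were already excluded.
Business days: 297 − 7 = 290.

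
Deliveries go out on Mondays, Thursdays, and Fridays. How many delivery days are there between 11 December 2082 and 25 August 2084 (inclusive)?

11 December 2082 is a Friday.
From 11 December 2082 to 25 August 2084 is 624 days inclusive.
624 = 7 × 89 + 1, so there are 89 full weeks plus 1 extra day.
Each full week contributes 3 days from the set (Mon, Thu, Fri): 89 × 3 = 267.
The 1 extra day is Friday — 1 of them qualifies.
Total: 267 + 1 = 268.

268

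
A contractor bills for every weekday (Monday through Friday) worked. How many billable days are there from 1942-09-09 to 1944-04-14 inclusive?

418 weekdays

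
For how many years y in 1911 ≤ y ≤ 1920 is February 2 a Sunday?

Day of week of February 2 in each year:
1911: Thu, 1912: Fri, 1913: Sun ✓, 1914: Mon, 1915: Tue, 1916: Wed, 1917: Fri, 1918: Sat, 1919: Sun ✓, 1920: Mon
Sundays: 1913, 1919.

2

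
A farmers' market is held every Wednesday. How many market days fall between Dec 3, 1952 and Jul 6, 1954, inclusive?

83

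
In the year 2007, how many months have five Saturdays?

4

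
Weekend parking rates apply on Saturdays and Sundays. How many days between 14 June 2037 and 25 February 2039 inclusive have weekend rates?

14 June 2037 is a Sunday.
The range spans 622 days (inclusive of both endpoints).
622 = 7 × 88 + 6, so there are 88 full weeks plus 6 extra days.
Each full week contributes 2 weekend days (Sat, Sun): 88 × 2 = 176.
The 6 extra days are Sun, Mon, Tue, Wed, Thu, Fri — 1 of them qualifies.
Total: 176 + 1 = 177.

177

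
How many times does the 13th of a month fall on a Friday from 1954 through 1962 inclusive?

16

Friday-the-13ths by year:
1954: Aug
1955: May
1956: Jan, Apr, Jul
1957: Sep, Dec
1958: Jun
1959: Feb, Mar, Nov
1960: May
1961: Jan, Oct
1962: Apr, Jul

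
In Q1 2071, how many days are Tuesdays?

1 January 2071 is a Thursday.
That's 90 days from start to end, counting both.
90 = 7 × 12 + 6, so there are 12 full weeks plus 6 extra days.
Each full week contributes one Tuesday: 12 so far.
The 6 extra days are Thursday, Friday, Saturday, Sunday, Monday, Tuesday — 1 of them qualifies.
Total: 12 + 1 = 13.

13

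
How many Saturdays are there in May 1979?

May 1, 1979 is a Tuesday.
From May 1, 1979 to May 31, 1979 is 31 days inclusive.
31 = 7 × 4 + 3, so there are 4 full weeks plus 3 extra days.
Each full week contributes one Saturday: 4 so far.
The 3 extra days are Tuesday, Wednesday, Thursday — none qualify.
Total: 4 + 0 = 4.

4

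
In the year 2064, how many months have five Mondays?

4

A month has five Mondays exactly when Monday falls within its first (length − 28) days.
Jan: 31 days, starts Tue → 5 of Tue, Wed, Thu
Feb: 29 days, starts Fri → 5 of Fri
Mar: 31 days, starts Sat → 5 of Sat, Sun, Mon ✓
Apr: 30 days, starts Tue → 5 of Tue, Wed
May: 31 days, starts Thu → 5 of Thu, Fri, Sat
Jun: 30 days, starts Sun → 5 of Sun, Mon ✓
Jul: 31 days, starts Tue → 5 of Tue, Wed, Thu
Aug: 31 days, starts Fri → 5 of Fri, Sat, Sun
Sep: 30 days, starts Mon → 5 of Mon, Tue ✓
Oct: 31 days, starts Wed → 5 of Wed, Thu, Fri
Nov: 30 days, starts Sat → 5 of Sat, Sun
Dec: 31 days, starts Mon → 5 of Mon, Tue, Wed ✓
Months with five Mondays: Mar, Jun, Sep, Dec.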